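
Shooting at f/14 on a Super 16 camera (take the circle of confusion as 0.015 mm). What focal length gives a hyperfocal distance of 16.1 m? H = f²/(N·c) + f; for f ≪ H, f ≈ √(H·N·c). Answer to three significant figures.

From H = f²/(N·c) + f, with f ≪ H: f ≈ √(H·N·c) = √(16100 × 14 × 0.015) = √3381.0 ≈ 58.15 mm.
Exact: f² + N·c·f − N·c·H = 0 ⇒ f = (−N·c + √((N·c)² + 4·N·c·H))/2 = (−0.21 + √13524)/2 ≈ 58.041 mm ≈ 58.0 mm.

58.0 mm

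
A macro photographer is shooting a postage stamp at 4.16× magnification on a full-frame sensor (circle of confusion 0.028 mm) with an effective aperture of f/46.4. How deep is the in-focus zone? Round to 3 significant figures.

At magnification m, DoF ≈ 2·N_eff·c/m² = 2 × 46.4 × 0.028 / 4.16² = 2.598 / 17.31 ≈ 0.15 mm.

0.150 mm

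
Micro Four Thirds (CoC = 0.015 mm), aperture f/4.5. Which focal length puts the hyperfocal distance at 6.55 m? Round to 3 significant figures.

From H = f²/(N·c) + f, with f ≪ H: f ≈ √(H·N·c) = √(6550 × 4.5 × 0.015) = √442.13 ≈ 21.03 mm.
The +f correction barely moves this — solving exactly, f² + N·c·f − N·c·H = 0 ⇒ f = (−N·c + √((N·c)² + 4·N·c·H))/2 = (−0.0675 + √1768.5)/2 ≈ 20.993 mm, so f ≈ 21.0 mm.

21.0 mm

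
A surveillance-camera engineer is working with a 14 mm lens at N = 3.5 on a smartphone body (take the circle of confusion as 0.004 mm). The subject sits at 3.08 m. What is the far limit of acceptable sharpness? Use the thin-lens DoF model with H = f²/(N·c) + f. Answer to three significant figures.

Hyperfocal distance H = f²/(N·c) + f = 14²/(3.5 × 0.004) + 14 = 196/0.014 + 14 ≈ 14014.0 mm ≈ 14.01 m.
Far limit Df = s·(H − f)/(H − s) = 3080 × (14014.0 − 14) / (14014.0 − 3080) = 3080 × 14000.0 / 10934.0 ≈ 3943.7 mm ≈ 3.94 m.

3.94 m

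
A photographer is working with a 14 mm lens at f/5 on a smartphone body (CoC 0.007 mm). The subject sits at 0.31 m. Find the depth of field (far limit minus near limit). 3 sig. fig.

Hyperfocal distance H = f²/(N·c) + f = 14²/(5 × 0.007) + 14 = 196/0.035 + 14 ≈ 5614.0 mm ≈ 5.614 m.
Near limit Dn = s·(H − f)/(H + s − 2f) = 310 × (5614.0 − 14) / (5614.0 + 310 − 2 × 14) = 310 × 5600.0 / 5896.0 ≈ 294.437 mm.
Far limit Df = s·(H − f)/(H − s) = 310 × (5614.0 − 14) / (5614.0 − 310) = 310 × 5600.0 / 5304.0 ≈ 327.300 mm.
Depth of field = Df − Dn = 327.300 − 294.437 ≈ 32.863 mm.

32.9 mm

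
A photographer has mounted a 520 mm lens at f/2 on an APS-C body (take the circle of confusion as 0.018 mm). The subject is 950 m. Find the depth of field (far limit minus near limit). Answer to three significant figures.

244 m

Hyperfocal distance H = f²/(N·c) + f = 520²/(2 × 0.018) + 520 = 270400/0.036 + 520 ≈ 7511631.1 mm ≈ 7512 m.
Near limit Dn = s·(H − f)/(H + s − 2f) = 950000 × (7511631.1 − 520) / (7511631.1 + 950000 − 2 × 520) = 950000 × 7511111.1 / 8460591.1 ≈ 843387 mm.
Far limit Df = s·(H − f)/(H − s) = 950000 × (7511631.1 − 520) / (7511631.1 − 950000) = 950000 × 7511111.1 / 6561631.1 ≈ 1087467 mm.
Depth of field = Df − Dn = 1087467 − 843387 ≈ 244080 mm ≈ 244 m.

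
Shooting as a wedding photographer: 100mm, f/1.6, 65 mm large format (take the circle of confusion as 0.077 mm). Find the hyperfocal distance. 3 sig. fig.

Hyperfocal distance H = f²/(N·c) + f = 100²/(1.6 × 0.077) + 100 = 10000/0.1232 + 100 ≈ 81268.8 mm ≈ 81.3 m.

81.3 m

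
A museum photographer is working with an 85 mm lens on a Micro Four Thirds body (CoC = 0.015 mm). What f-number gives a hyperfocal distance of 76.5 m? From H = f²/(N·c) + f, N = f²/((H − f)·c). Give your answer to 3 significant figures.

f/6.30

Rearrange H = f²/(N·c) + f for N: N = f² / ((H − f)·c).
N = 85² / ((76500 − 85) × 0.015) = 7225 / 1146 ≈ 6.30.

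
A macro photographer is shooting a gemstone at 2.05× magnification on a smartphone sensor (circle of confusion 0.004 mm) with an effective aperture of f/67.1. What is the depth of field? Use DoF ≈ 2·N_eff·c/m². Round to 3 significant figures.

At magnification m, DoF ≈ 2·N_eff·c/m² = 2 × 67.1 × 0.004 / 2.05² = 0.5368 / 4.202 ≈ 0.128 mm.

0.128 mm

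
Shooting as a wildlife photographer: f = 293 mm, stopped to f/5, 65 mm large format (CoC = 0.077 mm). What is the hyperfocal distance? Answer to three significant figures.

Hyperfocal distance H = f²/(N·c) + f = 293²/(5 × 0.077) + 293 = 85849/0.385 + 293 ≈ 223277.4 mm ≈ 223 m.

223 m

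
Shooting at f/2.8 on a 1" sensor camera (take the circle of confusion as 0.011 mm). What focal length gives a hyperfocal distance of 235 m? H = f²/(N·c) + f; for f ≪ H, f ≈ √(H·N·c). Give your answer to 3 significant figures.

85.1 mm

From H = f²/(N·c) + f, with f ≪ H: f ≈ √(H·N·c) = √(235000 × 2.8 × 0.011) = √7238.0 ≈ 85.08 mm.
The +f correction barely moves this — solving exactly, f² + N·c·f − N·c·H = 0 ⇒ f = (−N·c + √((N·c)² + 4·N·c·H))/2 = (−0.0308 + √28952)/2 ≈ 85.061 mm, so f ≈ 85.1 mm.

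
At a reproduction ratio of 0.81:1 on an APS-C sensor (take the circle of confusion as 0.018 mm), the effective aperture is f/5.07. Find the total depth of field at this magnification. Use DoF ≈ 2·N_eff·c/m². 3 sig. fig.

0.278 mm

At magnification m, DoF ≈ 2·N_eff·c/m² = 2 × 5.07 × 0.018 / 0.81² = 0.1825 / 0.6561 ≈ 0.278 mm.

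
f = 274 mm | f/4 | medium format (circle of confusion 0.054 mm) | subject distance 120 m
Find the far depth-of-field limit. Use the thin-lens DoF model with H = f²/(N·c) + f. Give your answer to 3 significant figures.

Hyperfocal distance H = f²/(N·c) + f = 274²/(4 × 0.054) + 274 = 75076/0.216 + 274 ≈ 347848.1 mm ≈ 347.8 m.
Far limit Df = s·(H − f)/(H − s) = 120000 × (347848.1 − 274) / (347848.1 − 120000) = 120000 × 347574.1 / 227848.1 ≈ 183056 mm ≈ 183 m.

183 m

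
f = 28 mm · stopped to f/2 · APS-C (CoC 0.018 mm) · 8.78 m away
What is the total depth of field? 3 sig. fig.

8.42 m

Hyperfocal distance H = f²/(N·c) + f = 28²/(2 × 0.018) + 28 = 784/0.036 + 28 ≈ 21805.8 mm ≈ 21.81 m.
Near limit Dn = s·(H − f)/(H + s − 2f) = 8780 × (21805.8 − 28) / (21805.8 + 8780 − 2 × 28) = 8780 × 21777.8 / 30529.8 ≈ 6263.0 mm.
Far limit Df = s·(H − f)/(H − s) = 8780 × (21805.8 − 28) / (21805.8 − 8780) = 8780 × 21777.8 / 13025.8 ≈ 14679.3 mm.
Depth of field = Df − Dn = 14679.3 − 6263.0 ≈ 8416.3 mm ≈ 8.42 m.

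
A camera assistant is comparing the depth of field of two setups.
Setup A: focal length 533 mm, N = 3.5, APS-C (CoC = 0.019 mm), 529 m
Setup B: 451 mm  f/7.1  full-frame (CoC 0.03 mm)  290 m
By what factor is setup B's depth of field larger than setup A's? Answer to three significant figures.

1.46

Setup A: H = 533²/(3.5×0.019) + 533 ≈ 4272548.0 mm; DoF = Df − Dn = 603678 − 470764 ≈ 132914 mm.
Setup B: H = 451²/(7.1×0.03) + 451 ≈ 955385.3 mm; DoF = Df − Dn = 416196 − 222527 ≈ 193669 mm.
Ratio = 193669 / 132914 ≈ 1.46.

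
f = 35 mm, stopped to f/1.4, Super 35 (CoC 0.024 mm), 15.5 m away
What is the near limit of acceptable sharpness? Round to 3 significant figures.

10.9 m

Hyperfocal distance H = f²/(N·c) + f = 35²/(1.4 × 0.024) + 35 = 1225/0.0336 + 35 ≈ 36493.3 mm ≈ 36.49 m.
Near limit Dn = s·(H − f)/(H + s − 2f) = 15500 × (36493.3 − 35) / (36493.3 + 15500 − 2 × 35) = 15500 × 36458.3 / 51923.3 ≈ 10883 mm ≈ 10.9 m.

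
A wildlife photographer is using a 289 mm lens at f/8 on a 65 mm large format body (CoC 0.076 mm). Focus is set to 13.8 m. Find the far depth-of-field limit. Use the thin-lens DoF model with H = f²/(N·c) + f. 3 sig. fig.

Hyperfocal distance H = f²/(N·c) + f = 289²/(8 × 0.076) + 289 = 83521/0.608 + 289 ≈ 137659.1 mm ≈ 137.7 m.
Far limit Df = s·(H − f)/(H − s) = 13800 × (137659.1 − 289) / (137659.1 − 13800) = 13800 × 137370.1 / 123859.1 ≈ 15305 mm ≈ 15.3 m.

15.3 m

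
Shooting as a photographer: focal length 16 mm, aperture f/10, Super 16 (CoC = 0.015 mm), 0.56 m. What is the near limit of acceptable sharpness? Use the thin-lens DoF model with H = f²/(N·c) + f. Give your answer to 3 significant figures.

Hyperfocal distance H = f²/(N·c) + f = 16²/(10 × 0.015) + 16 = 256/0.15 + 16 ≈ 1722.7 mm ≈ 1.723 m.
Near limit Dn = s·(H − f)/(H + s − 2f) = 560 × (1722.7 − 16) / (1722.7 + 560 − 2 × 16) = 560 × 1706.7 / 2250.7 ≈ 424.64 mm.

425 mm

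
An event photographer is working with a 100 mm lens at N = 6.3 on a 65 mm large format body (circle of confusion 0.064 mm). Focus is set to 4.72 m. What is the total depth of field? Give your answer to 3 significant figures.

1.82 m

Hyperfocal distance H = f²/(N·c) + f = 100²/(6.3 × 0.064) + 100 = 10000/0.4032 + 100 ≈ 24901.6 mm ≈ 24.90 m.
Near limit Dn = s·(H − f)/(H + s − 2f) = 4720 × (24901.6 − 100) / (24901.6 + 4720 − 2 × 100) = 4720 × 24801.6 / 29421.6 ≈ 3978.8 mm.
Far limit Df = s·(H − f)/(H − s) = 4720 × (24901.6 − 100) / (24901.6 − 4720) = 4720 × 24801.6 / 20181.6 ≈ 5800.5 mm.
Depth of field = Df − Dn = 5800.5 − 3978.8 ≈ 1821.7 mm ≈ 1.82 m.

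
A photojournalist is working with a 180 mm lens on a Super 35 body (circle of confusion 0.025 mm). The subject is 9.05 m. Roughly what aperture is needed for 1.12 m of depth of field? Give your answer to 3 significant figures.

f/9.01

Write h = H − f = f²/(N·c). The thin-lens limits are Dn = s·h/(h + (s−f)) and Df = s·h/(h − (s−f)), so DoF = Df − Dn = 2·s·(s−f)·h / (h² − (s−f)²).
That is a quadratic in h: DoF·h² − 2·s·(s−f)·h − DoF·(s−f)² = 0 ⇒ h = (s−f)·(s + √(s² + DoF²)) / DoF = 8870 × (9050 + √(9050² + 1120²)) / 1120 = 8870 × (9050 + 9119.04) / 1120 ≈ 143892 mm.
Then N = f²/(c·h) = 180² / (0.025 × 143892) = 32400 / 3597.3 ≈ 9.01.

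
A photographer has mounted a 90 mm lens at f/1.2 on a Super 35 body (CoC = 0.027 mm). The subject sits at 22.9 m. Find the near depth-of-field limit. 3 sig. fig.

Hyperfocal distance H = f²/(N·c) + f = 90²/(1.2 × 0.027) + 90 = 8100/0.0324 + 90 ≈ 250090.0 mm ≈ 250.1 m.
Near limit Dn = s·(H − f)/(H + s − 2f) = 22900 × (250090.0 − 90) / (250090.0 + 22900 − 2 × 90) = 22900 × 250000.0 / 272810.0 ≈ 20985 mm ≈ 21.0 m.

21.0 m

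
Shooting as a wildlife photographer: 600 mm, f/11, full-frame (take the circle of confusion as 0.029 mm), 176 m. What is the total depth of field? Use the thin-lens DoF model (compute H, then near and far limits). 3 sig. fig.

56.1 m

Hyperfocal distance H = f²/(N·c) + f = 600²/(11 × 0.029) + 600 = 360000/0.319 + 600 ≈ 1129126.6 mm ≈ 1129 m.
Near limit Dn = s·(H − f)/(H + s − 2f) = 176000 × (1129126.6 − 600) / (1129126.6 + 176000 − 2 × 600) = 176000 × 1128526.6 / 1303926.6 ≈ 152325 mm.
Far limit Df = s·(H − f)/(H − s) = 176000 × (1129126.6 − 600) / (1129126.6 − 176000) = 176000 × 1128526.6 / 953126.6 ≈ 208389 mm.
Depth of field = Df − Dn = 208389 − 152325 ≈ 56064 mm ≈ 56.1 m.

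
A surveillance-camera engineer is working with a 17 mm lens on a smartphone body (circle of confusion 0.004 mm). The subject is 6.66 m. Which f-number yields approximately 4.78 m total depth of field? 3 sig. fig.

Write h = H − f = f²/(N·c). The thin-lens limits are Dn = s·h/(h + (s−f)) and Df = s·h/(h − (s−f)), so DoF = Df − Dn = 2·s·(s−f)·h / (h² − (s−f)²).
That is a quadratic in h: DoF·h² − 2·s·(s−f)·h − DoF·(s−f)² = 0 ⇒ h = (s−f)·(s + √(s² + DoF²)) / DoF = 6643 × (6660 + √(6660² + 4780²)) / 4780 = 6643 × (6660 + 8197.80) / 4780 ≈ 20649 mm.
Then N = f²/(c·h) = 17² / (0.004 × 20649) = 289 / 82.594 ≈ 3.50.

f/3.50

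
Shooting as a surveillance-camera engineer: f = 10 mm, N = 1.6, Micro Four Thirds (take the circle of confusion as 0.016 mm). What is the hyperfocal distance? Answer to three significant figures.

Hyperfocal distance H = f²/(N·c) + f = 10²/(1.6 × 0.016) + 10 = 100/0.0256 + 10 ≈ 3916.2 mm ≈ 3.92 m.

3.92 m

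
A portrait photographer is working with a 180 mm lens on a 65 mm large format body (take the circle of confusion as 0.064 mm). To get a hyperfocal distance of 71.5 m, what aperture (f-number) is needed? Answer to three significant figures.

f/7.10

Rearrange H = f²/(N·c) + f for N: N = f² / ((H − f)·c).
N = 180² / ((71500 − 180) × 0.064) = 32400 / 4564 ≈ 7.10.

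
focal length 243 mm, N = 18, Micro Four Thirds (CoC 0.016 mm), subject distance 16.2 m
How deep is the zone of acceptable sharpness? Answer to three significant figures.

Hyperfocal distance H = f²/(N·c) + f = 243²/(18 × 0.016) + 243 = 59049/0.288 + 243 ≈ 205274.2 mm ≈ 205.3 m.
Near limit Dn = s·(H − f)/(H + s − 2f) = 16200 × (205274.2 − 243) / (205274.2 + 16200 − 2 × 243) = 16200 × 205031.2 / 220988.2 ≈ 15030.2 mm.
Far limit Df = s·(H − f)/(H − s) = 16200 × (205274.2 − 243) / (205274.2 − 16200) = 16200 × 205031.2 / 189074.2 ≈ 17567.2 mm.
Depth of field = Df − Dn = 17567.2 − 15030.2 ≈ 2537.0 mm ≈ 2.54 m.

2.54 m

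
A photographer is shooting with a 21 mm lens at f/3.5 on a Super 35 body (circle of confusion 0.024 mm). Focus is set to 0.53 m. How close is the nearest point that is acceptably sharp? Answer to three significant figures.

483 mm

Hyperfocal distance H = f²/(N·c) + f = 21²/(3.5 × 0.024) + 21 = 441/0.084 + 21 ≈ 5271.0 mm ≈ 5.271 m.
Near limit Dn = s·(H − f)/(H + s − 2f) = 530 × (5271.0 − 21) / (5271.0 + 530 − 2 × 21) = 530 × 5250.0 / 5759.0 ≈ 483.16 mm.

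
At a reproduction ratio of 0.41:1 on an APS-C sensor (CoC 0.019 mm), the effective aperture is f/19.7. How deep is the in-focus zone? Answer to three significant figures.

4.45 mm

At magnification m, DoF ≈ 2·N_eff·c/m² = 2 × 19.7 × 0.019 / 0.41² = 0.7486 / 0.1681 ≈ 4.45 mm.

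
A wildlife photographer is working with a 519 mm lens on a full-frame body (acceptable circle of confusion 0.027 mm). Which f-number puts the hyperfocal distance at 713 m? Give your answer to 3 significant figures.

Rearrange H = f²/(N·c) + f for N: N = f² / ((H − f)·c).
N = 519² / ((713000 − 519) × 0.027) = 269361 / 19237 ≈ 14.

f/14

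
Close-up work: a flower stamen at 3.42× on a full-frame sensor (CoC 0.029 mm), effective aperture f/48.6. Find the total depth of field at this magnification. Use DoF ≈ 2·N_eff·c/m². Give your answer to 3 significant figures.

0.241 mm

At magnification m, DoF ≈ 2·N_eff·c/m² = 2 × 48.6 × 0.029 / 3.42² = 2.819 / 11.7 ≈ 0.241 mm.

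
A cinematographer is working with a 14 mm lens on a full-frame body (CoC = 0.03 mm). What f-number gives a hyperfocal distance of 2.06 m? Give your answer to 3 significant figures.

f/3.19

Rearrange H = f²/(N·c) + f for N: N = f² / ((H − f)·c).
N = 14² / ((2060 − 14) × 0.03) = 196 / 61.38 ≈ 3.19.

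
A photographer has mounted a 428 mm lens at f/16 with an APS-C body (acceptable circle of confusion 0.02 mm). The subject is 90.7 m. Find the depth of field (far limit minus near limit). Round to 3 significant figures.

Hyperfocal distance H = f²/(N·c) + f = 428²/(16 × 0.02) + 428 = 183184/0.32 + 428 ≈ 572878.0 mm ≈ 572.9 m.
Near limit Dn = s·(H − f)/(H + s − 2f) = 90700 × (572878.0 − 428) / (572878.0 + 90700 − 2 × 428) = 90700 × 572450.0 / 662722.0 ≈ 78345 mm.
Far limit Df = s·(H − f)/(H − s) = 90700 × (572878.0 − 428) / (572878.0 − 90700) = 90700 × 572450.0 / 482178.0 ≈ 107681 mm.
Depth of field = Df − Dn = 107681 − 78345 ≈ 29336 mm ≈ 29.3 m.

29.3 m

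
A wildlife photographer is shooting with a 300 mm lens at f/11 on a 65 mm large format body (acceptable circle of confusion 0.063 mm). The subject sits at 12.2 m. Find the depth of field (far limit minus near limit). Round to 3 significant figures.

Hyperfocal distance H = f²/(N·c) + f = 300²/(11 × 0.063) + 300 = 90000/0.693 + 300 ≈ 130170.1 mm ≈ 130.2 m.
Near limit Dn = s·(H − f)/(H + s − 2f) = 12200 × (130170.1 − 300) / (130170.1 + 12200 − 2 × 300) = 12200 × 129870.1 / 141770.1 ≈ 11175.9 mm.
Far limit Df = s·(H − f)/(H − s) = 12200 × (130170.1 − 300) / (130170.1 − 12200) = 12200 × 129870.1 / 117970.1 ≈ 13430.7 mm.
Depth of field = Df − Dn = 13430.7 − 11175.9 ≈ 2254.8 mm ≈ 2.25 m.

2.25 m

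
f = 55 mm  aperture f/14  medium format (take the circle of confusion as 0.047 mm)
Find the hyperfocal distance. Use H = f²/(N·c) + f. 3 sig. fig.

4.65 m

Hyperfocal distance H = f²/(N·c) + f = 55²/(14 × 0.047) + 55 = 3025/0.658 + 55 ≈ 4652.3 mm ≈ 4.65 m.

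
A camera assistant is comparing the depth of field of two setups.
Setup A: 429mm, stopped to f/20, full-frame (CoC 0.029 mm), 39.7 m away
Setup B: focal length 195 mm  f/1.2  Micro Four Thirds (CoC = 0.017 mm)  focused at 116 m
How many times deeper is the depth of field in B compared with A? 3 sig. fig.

Setup A: H = 429²/(20×0.029) + 429 ≈ 317741.1 mm; DoF = Df − Dn = 45307.3 − 35327.8 ≈ 9979.5 mm.
Setup B: H = 195²/(1.2×0.017) + 195 ≈ 1864165.6 mm; DoF = Df − Dn = 123684 − 109215 ≈ 14469 mm.
Ratio = 14469 / 9979.5 ≈ 1.45.

1.45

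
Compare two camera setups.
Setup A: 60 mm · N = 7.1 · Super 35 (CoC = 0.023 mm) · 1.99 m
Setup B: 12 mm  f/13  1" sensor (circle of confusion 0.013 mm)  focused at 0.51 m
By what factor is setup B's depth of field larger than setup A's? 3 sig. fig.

Setup A: H = 60²/(7.1×0.023) + 60 ≈ 22105.3 mm; DoF = Df − Dn = 2180.93 − 1829.81 ≈ 351.12 mm.
Setup B: H = 12²/(13×0.013) + 12 ≈ 864.1 mm; DoF = Df − Dn = 1227.31 − 321.88 ≈ 905.43 mm.
Ratio = 905.43 / 351.12 ≈ 2.58.

2.58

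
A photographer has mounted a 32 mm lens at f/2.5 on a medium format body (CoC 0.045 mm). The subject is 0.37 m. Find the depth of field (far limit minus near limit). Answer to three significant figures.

27.5 mm

Hyperfocal distance H = f²/(N·c) + f = 32²/(2.5 × 0.045) + 32 = 1024/0.1125 + 32 ≈ 9134.2 mm ≈ 9.134 m.
Near limit Dn = s·(H − f)/(H + s − 2f) = 370 × (9134.2 − 32) / (9134.2 + 370 − 2 × 32) = 370 × 9102.2 / 9440.2 ≈ 356.752 mm.
Far limit Df = s·(H − f)/(H − s) = 370 × (9134.2 − 32) / (9134.2 − 370) = 370 × 9102.2 / 8764.2 ≈ 384.269 mm.
Depth of field = Df − Dn = 384.269 − 356.752 ≈ 27.517 mm.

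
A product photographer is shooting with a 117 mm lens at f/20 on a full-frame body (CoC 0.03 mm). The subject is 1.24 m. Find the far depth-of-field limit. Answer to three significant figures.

1.30 m

Hyperfocal distance H = f²/(N·c) + f = 117²/(20 × 0.03) + 117 = 13689/0.6 + 117 ≈ 22932.0 mm ≈ 22.93 m.
Far limit Df = s·(H − f)/(H − s) = 1240 × (22932.0 − 117) / (22932.0 − 1240) = 1240 × 22815.0 / 21692.0 ≈ 1304.2 mm ≈ 1.30 m.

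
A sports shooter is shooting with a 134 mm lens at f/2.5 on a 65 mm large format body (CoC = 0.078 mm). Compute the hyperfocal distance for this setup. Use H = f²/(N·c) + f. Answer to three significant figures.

Hyperfocal distance H = f²/(N·c) + f = 134²/(2.5 × 0.078) + 134 = 17956/0.195 + 134 ≈ 92216.1 mm ≈ 92.2 m.

92.2 m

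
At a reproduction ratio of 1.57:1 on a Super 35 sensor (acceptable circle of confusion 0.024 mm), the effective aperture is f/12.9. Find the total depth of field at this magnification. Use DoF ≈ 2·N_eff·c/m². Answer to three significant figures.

At magnification m, DoF ≈ 2·N_eff·c/m² = 2 × 12.9 × 0.024 / 1.57² = 0.6192 / 2.465 ≈ 0.251 mm.

0.251 mm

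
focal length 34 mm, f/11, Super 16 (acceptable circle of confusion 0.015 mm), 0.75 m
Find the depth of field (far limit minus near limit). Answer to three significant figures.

Hyperfocal distance H = f²/(N·c) + f = 34²/(11 × 0.015) + 34 = 1156/0.165 + 34 ≈ 7040.1 mm ≈ 7.040 m.
Near limit Dn = s·(H − f)/(H + s − 2f) = 750 × (7040.1 − 34) / (7040.1 + 750 − 2 × 34) = 750 × 7006.1 / 7722.1 ≈ 680.46 mm.
Far limit Df = s·(H − f)/(H − s) = 750 × (7040.1 − 34) / (7040.1 − 750) = 750 × 7006.1 / 6290.1 ≈ 835.37 mm.
Depth of field = Df − Dn = 835.37 − 680.46 ≈ 154.91 mm.

155 mm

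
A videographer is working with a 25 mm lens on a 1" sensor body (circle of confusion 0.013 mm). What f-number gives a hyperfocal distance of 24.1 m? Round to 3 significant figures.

Rearrange H = f²/(N·c) + f for N: N = f² / ((H − f)·c).
N = 25² / ((24100 − 25) × 0.013) = 625 / 313.0 ≈ 2.00.

f/2.00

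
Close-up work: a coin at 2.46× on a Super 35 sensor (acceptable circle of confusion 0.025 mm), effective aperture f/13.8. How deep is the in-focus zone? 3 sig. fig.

At magnification m, DoF ≈ 2·N_eff·c/m² = 2 × 13.8 × 0.025 / 2.46² = 0.69 / 6.052 ≈ 0.114 mm.

0.114 mm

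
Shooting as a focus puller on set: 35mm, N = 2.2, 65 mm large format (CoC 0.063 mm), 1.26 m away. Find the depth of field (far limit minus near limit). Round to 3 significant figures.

356 mm

Hyperfocal distance H = f²/(N·c) + f = 35²/(2.2 × 0.063) + 35 = 1225/0.1386 + 35 ≈ 8873.4 mm ≈ 8.873 m.
Near limit Dn = s·(H − f)/(H + s − 2f) = 1260 × (8873.4 − 35) / (8873.4 + 1260 − 2 × 35) = 1260 × 8838.4 / 10063.4 ≈ 1106.62 mm.
Far limit Df = s·(H − f)/(H − s) = 1260 × (8873.4 − 35) / (8873.4 − 1260) = 1260 × 8838.4 / 7613.4 ≈ 1462.74 mm.
Depth of field = Df − Dn = 1462.74 − 1106.62 ≈ 356.12 mm.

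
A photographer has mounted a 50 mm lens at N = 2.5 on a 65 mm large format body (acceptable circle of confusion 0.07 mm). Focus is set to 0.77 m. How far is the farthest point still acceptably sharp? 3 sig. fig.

0.811 m

Hyperfocal distance H = f²/(N·c) + f = 50²/(2.5 × 0.07) + 50 = 2500/0.175 + 50 ≈ 14335.7 mm ≈ 14.34 m.
Far limit Df = s·(H − f)/(H − s) = 770 × (14335.7 − 50) / (14335.7 − 770) = 770 × 14285.7 / 13565.7 ≈ 810.87 mm ≈ 0.811 m.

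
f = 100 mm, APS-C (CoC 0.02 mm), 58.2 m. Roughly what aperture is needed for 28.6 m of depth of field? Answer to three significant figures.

Write h = H − f = f²/(N·c). The thin-lens limits are Dn = s·h/(h + (s−f)) and Df = s·h/(h − (s−f)), so DoF = Df − Dn = 2·s·(s−f)·h / (h² − (s−f)²).
That is a quadratic in h: DoF·h² − 2·s·(s−f)·h − DoF·(s−f)² = 0 ⇒ h = (s−f)·(s + √(s² + DoF²)) / DoF = 58100 × (58200 + √(58200² + 28600²)) / 28600 = 58100 × (58200 + 64847.5) / 28600 ≈ 249967 mm.
Then N = f²/(c·h) = 100² / (0.02 × 249967) = 10000 / 4999.3 ≈ 2.00.

f/2.00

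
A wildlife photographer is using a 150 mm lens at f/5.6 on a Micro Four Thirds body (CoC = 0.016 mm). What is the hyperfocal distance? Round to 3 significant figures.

Hyperfocal distance H = f²/(N·c) + f = 150²/(5.6 × 0.016) + 150 = 22500/0.0896 + 150 ≈ 251266.1 mm ≈ 251 m.

251 m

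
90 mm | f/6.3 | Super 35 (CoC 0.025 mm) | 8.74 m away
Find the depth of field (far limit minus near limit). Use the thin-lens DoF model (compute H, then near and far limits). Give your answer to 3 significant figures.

3.03 m

Hyperfocal distance H = f²/(N·c) + f = 90²/(6.3 × 0.025) + 90 = 8100/0.1575 + 90 ≈ 51518.6 mm ≈ 51.52 m.
Near limit Dn = s·(H − f)/(H + s − 2f) = 8740 × (51518.6 − 90) / (51518.6 + 8740 − 2 × 90) = 8740 × 51428.6 / 60078.6 ≈ 7481.6 mm.
Far limit Df = s·(H − f)/(H − s) = 8740 × (51518.6 − 90) / (51518.6 − 8740) = 8740 × 51428.6 / 42778.6 ≈ 10507.3 mm.
Depth of field = Df − Dn = 10507.3 − 7481.6 ≈ 3025.7 mm ≈ 3.03 m.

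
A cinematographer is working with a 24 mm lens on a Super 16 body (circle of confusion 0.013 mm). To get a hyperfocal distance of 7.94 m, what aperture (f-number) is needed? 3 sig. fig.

f/5.60

Rearrange H = f²/(N·c) + f for N: N = f² / ((H − f)·c).
N = 24² / ((7940 − 24) × 0.013) = 576 / 102.9 ≈ 5.60.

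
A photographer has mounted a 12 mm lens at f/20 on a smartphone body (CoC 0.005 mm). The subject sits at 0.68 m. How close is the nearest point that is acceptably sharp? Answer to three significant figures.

Hyperfocal distance H = f²/(N·c) + f = 12²/(20 × 0.005) + 12 = 144/0.1 + 12 ≈ 1452.0 mm ≈ 1.452 m.
Near limit Dn = s·(H − f)/(H + s − 2f) = 680 × (1452.0 − 12) / (1452.0 + 680 − 2 × 12) = 680 × 1440.0 / 2108.0 ≈ 464.52 mm.

465 mm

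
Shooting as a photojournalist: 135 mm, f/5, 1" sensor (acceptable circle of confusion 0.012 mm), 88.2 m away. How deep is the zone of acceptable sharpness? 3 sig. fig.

55.8 m

Hyperfocal distance H = f²/(N·c) + f = 135²/(5 × 0.012) + 135 = 18225/0.06 + 135 ≈ 303885.0 mm ≈ 303.9 m.
Near limit Dn = s·(H − f)/(H + s − 2f) = 88200 × (303885.0 − 135) / (303885.0 + 88200 − 2 × 135) = 88200 × 303750.0 / 391815.0 ≈ 68376 mm.
Far limit Df = s·(H − f)/(H − s) = 88200 × (303885.0 − 135) / (303885.0 − 88200) = 88200 × 303750.0 / 215685.0 ≈ 124212 mm.
Depth of field = Df − Dn = 124212 − 68376 ≈ 55836 mm ≈ 55.8 m.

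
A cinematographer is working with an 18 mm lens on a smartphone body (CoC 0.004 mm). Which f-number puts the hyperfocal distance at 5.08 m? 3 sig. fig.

Rearrange H = f²/(N·c) + f for N: N = f² / ((H − f)·c).
N = 18² / ((5080 − 18) × 0.004) = 324 / 20.25 ≈ 16.

f/16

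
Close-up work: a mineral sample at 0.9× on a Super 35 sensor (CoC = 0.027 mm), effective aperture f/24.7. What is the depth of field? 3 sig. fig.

1.65 mm

At magnification m, DoF ≈ 2·N_eff·c/m² = 2 × 24.7 × 0.027 / 0.9² = 1.334 / 0.81 ≈ 1.65 mm.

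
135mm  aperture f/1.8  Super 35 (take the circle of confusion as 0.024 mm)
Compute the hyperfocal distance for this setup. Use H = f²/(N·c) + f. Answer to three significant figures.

422 m

Hyperfocal distance H = f²/(N·c) + f = 135²/(1.8 × 0.024) + 135 = 18225/0.0432 + 135 ≈ 422010.0 mm ≈ 422 m.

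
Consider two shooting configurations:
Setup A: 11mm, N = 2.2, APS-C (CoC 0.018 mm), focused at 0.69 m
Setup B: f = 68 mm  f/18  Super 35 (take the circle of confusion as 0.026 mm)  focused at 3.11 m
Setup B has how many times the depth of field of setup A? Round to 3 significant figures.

6.56

Setup A: H = 11²/(2.2×0.018) + 11 ≈ 3066.6 mm; DoF = Df − Dn = 887.14 − 564.55 ≈ 322.59 mm.
Setup B: H = 68²/(18×0.026) + 68 ≈ 9948.3 mm; DoF = Df − Dn = 4493.5 − 2377.9 ≈ 2115.6 mm.
Ratio = 2115.6 / 322.59 ≈ 6.56.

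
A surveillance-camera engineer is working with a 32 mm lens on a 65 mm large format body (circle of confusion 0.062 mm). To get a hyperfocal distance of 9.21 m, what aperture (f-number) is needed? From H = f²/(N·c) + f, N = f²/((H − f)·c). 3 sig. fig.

f/1.80

Rearrange H = f²/(N·c) + f for N: N = f² / ((H − f)·c).
N = 32² / ((9210 − 32) × 0.062) = 1024 / 569.0 ≈ 1.80.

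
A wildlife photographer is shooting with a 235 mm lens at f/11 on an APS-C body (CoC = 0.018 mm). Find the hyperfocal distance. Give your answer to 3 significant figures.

279 m

Hyperfocal distance H = f²/(N·c) + f = 235²/(11 × 0.018) + 235 = 55225/0.198 + 235 ≈ 279149.1 mm ≈ 279 m.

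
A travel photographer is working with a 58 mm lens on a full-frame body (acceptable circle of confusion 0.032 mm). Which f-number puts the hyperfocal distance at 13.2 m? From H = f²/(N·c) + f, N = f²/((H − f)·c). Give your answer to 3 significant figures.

f/8

Rearrange H = f²/(N·c) + f for N: N = f² / ((H − f)·c).
N = 58² / ((13200 − 58) × 0.032) = 3364 / 420.5 ≈ 8.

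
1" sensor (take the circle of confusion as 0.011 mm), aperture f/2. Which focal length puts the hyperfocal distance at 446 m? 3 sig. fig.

99.0 mm

From H = f²/(N·c) + f, with f ≪ H: f ≈ √(H·N·c) = √(446000 × 2 × 0.011) = √9812.0 ≈ 99.06 mm.
Exact: f² + N·c·f − N·c·H = 0 ⇒ f = (−N·c + √((N·c)² + 4·N·c·H))/2 = (−0.022 + √39248)/2 ≈ 99.045 mm ≈ 99.0 mm.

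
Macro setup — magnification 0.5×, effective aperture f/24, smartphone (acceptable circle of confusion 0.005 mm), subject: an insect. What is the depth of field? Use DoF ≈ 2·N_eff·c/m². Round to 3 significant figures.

At magnification m, DoF ≈ 2·N_eff·c/m² = 2 × 24 × 0.005 / 0.5² = 0.24 / 0.25 ≈ 0.96 mm.

0.960 mm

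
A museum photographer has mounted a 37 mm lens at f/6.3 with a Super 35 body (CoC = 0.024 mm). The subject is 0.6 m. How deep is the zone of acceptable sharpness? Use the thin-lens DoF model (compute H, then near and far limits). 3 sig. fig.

Hyperfocal distance H = f²/(N·c) + f = 37²/(6.3 × 0.024) + 37 = 1369/0.1512 + 37 ≈ 9091.2 mm ≈ 9.091 m.
Near limit Dn = s·(H − f)/(H + s − 2f) = 600 × (9091.2 − 37) / (9091.2 + 600 − 2 × 37) = 600 × 9054.2 / 9617.2 ≈ 564.876 mm.
Far limit Df = s·(H − f)/(H − s) = 600 × (9091.2 − 37) / (9091.2 − 600) = 600 × 9054.2 / 8491.2 ≈ 639.782 mm.
Depth of field = Df − Dn = 639.782 − 564.876 ≈ 74.906 mm.

74.9 mm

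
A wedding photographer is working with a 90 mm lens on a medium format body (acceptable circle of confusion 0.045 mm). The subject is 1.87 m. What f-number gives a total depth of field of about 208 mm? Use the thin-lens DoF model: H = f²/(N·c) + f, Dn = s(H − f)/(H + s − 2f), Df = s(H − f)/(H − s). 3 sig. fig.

Write h = H − f = f²/(N·c). The thin-lens limits are Dn = s·h/(h + (s−f)) and Df = s·h/(h − (s−f)), so DoF = Df − Dn = 2·s·(s−f)·h / (h² − (s−f)²).
That is a quadratic in h: DoF·h² − 2·s·(s−f)·h − DoF·(s−f)² = 0 ⇒ h = (s−f)·(s + √(s² + DoF²)) / DoF = 1780 × (1870 + √(1870² + 208²)) / 208 = 1780 × (1870 + 1881.53) / 208 ≈ 32104 mm.
Then N = f²/(c·h) = 90² / (0.045 × 32104) = 8100 / 1444.7 ≈ 5.61.

f/5.61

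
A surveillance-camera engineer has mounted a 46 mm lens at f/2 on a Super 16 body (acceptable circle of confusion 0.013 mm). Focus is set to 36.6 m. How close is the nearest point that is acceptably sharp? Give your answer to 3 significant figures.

Hyperfocal distance H = f²/(N·c) + f = 46²/(2 × 0.013) + 46 = 2116/0.026 + 46 ≈ 81430.6 mm ≈ 81.43 m.
Near limit Dn = s·(H − f)/(H + s − 2f) = 36600 × (81430.6 − 46) / (81430.6 + 36600 − 2 × 46) = 36600 × 81384.6 / 117938.6 ≈ 25256 mm ≈ 25.3 m.

25.3 m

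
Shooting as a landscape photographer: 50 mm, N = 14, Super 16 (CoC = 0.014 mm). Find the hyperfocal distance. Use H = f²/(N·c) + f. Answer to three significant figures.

12.8 m

Hyperfocal distance H = f²/(N·c) + f = 50²/(14 × 0.014) + 50 = 2500/0.196 + 50 ≈ 12805.1 mm ≈ 12.8 m.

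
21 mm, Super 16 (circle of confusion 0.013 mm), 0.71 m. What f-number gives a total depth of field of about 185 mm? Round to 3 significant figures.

Write h = H − f = f²/(N·c). The thin-lens limits are Dn = s·h/(h + (s−f)) and Df = s·h/(h − (s−f)), so DoF = Df − Dn = 2·s·(s−f)·h / (h² − (s−f)²).
That is a quadratic in h: DoF·h² − 2·s·(s−f)·h − DoF·(s−f)² = 0 ⇒ h = (s−f)·(s + √(s² + DoF²)) / DoF = 689 × (710 + √(710² + 185²)) / 185 = 689 × (710 + 733.706) / 185 ≈ 5376.8 mm.
Then N = f²/(c·h) = 21² / (0.013 × 5376.8) = 441 / 69.899 ≈ 6.31.

f/6.31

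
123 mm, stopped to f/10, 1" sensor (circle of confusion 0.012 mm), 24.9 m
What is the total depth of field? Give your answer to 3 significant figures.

Hyperfocal distance H = f²/(N·c) + f = 123²/(10 × 0.012) + 123 = 15129/0.12 + 123 ≈ 126198.0 mm ≈ 126.2 m.
Near limit Dn = s·(H − f)/(H + s − 2f) = 24900 × (126198.0 − 123) / (126198.0 + 24900 − 2 × 123) = 24900 × 126075.0 / 150852.0 ≈ 20810 mm.
Far limit Df = s·(H − f)/(H − s) = 24900 × (126198.0 − 123) / (126198.0 − 24900) = 24900 × 126075.0 / 101298.0 ≈ 30990 mm.
Depth of field = Df − Dn = 30990 − 20810 ≈ 10180 mm ≈ 10.2 m.

10.2 m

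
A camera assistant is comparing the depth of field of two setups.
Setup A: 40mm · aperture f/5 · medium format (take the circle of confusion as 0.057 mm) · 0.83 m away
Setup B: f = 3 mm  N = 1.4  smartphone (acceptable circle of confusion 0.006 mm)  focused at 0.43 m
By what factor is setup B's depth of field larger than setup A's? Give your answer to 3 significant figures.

1.71

Setup A: H = 40²/(5×0.057) + 40 ≈ 5654.0 mm; DoF = Df − Dn = 965.92 − 727.61 ≈ 238.31 mm.
Setup B: H = 3²/(1.4×0.006) + 3 ≈ 1074.4 mm; DoF = Df − Dn = 714.92 − 307.46 ≈ 407.46 mm.
Ratio = 407.46 / 238.31 ≈ 1.71.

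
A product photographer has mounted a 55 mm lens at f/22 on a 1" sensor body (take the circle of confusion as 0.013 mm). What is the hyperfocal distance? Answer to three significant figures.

Hyperfocal distance H = f²/(N·c) + f = 55²/(22 × 0.013) + 55 = 3025/0.286 + 55 ≈ 10631.9 mm ≈ 10.6 m.

10.6 m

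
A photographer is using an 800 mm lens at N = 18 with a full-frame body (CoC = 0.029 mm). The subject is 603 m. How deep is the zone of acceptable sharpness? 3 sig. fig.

Hyperfocal distance H = f²/(N·c) + f = 800²/(18 × 0.029) + 800 = 640000/0.522 + 800 ≈ 1226853.6 mm ≈ 1227 m.
Near limit Dn = s·(H − f)/(H + s − 2f) = 603000 × (1226853.6 − 800) / (1226853.6 + 603000 − 2 × 800) = 603000 × 1226053.6 / 1828253.6 ≈ 404381 mm.
Far limit Df = s·(H − f)/(H − s) = 603000 × (1226853.6 − 800) / (1226853.6 − 603000) = 603000 × 1226053.6 / 623853.6 ≈ 1185070 mm.
Depth of field = Df − Dn = 1185070 − 404381 ≈ 780689 mm ≈ 781 m.

781 m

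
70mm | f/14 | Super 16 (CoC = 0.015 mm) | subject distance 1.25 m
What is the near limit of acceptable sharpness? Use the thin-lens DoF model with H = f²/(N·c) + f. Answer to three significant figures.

Hyperfocal distance H = f²/(N·c) + f = 70²/(14 × 0.015) + 70 = 4900/0.21 + 70 ≈ 23403.3 mm ≈ 23.40 m.
Near limit Dn = s·(H − f)/(H + s − 2f) = 1250 × (23403.3 − 70) / (23403.3 + 1250 − 2 × 70) = 1250 × 23333.3 / 24513.3 ≈ 1189.8 mm ≈ 1.19 m.

1.19 m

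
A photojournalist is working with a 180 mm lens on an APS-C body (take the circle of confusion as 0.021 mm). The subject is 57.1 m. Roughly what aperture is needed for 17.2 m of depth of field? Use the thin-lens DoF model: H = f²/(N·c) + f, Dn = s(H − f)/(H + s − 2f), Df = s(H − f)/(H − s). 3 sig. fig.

f/3.99

Write h = H − f = f²/(N·c). The thin-lens limits are Dn = s·h/(h + (s−f)) and Df = s·h/(h − (s−f)), so DoF = Df − Dn = 2·s·(s−f)·h / (h² − (s−f)²).
That is a quadratic in h: DoF·h² − 2·s·(s−f)·h − DoF·(s−f)² = 0 ⇒ h = (s−f)·(s + √(s² + DoF²)) / DoF = 56920 × (57100 + √(57100² + 17200²)) / 17200 = 56920 × (57100 + 59634.3) / 17200 ≈ 386309 mm.
Then N = f²/(c·h) = 180² / (0.021 × 386309) = 32400 / 8112.5 ≈ 3.99.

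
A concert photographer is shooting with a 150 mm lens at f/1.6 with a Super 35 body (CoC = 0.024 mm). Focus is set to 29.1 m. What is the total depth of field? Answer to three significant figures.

2.88 m

Hyperfocal distance H = f²/(N·c) + f = 150²/(1.6 × 0.024) + 150 = 22500/0.0384 + 150 ≈ 586087.5 mm ≈ 586.1 m.
Near limit Dn = s·(H − f)/(H + s − 2f) = 29100 × (586087.5 − 150) / (586087.5 + 29100 − 2 × 150) = 29100 × 585937.5 / 614887.5 ≈ 27729.9 mm.
Far limit Df = s·(H − f)/(H − s) = 29100 × (586087.5 − 150) / (586087.5 − 29100) = 29100 × 585937.5 / 556987.5 ≈ 30612.5 mm.
Depth of field = Df − Dn = 30612.5 − 27729.9 ≈ 2882.6 mm ≈ 2.88 m.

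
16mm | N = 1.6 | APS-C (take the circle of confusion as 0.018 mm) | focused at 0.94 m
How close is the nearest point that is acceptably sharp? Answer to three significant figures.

Hyperfocal distance H = f²/(N·c) + f = 16²/(1.6 × 0.018) + 16 = 256/0.0288 + 16 ≈ 8904.9 mm ≈ 8.905 m.
Near limit Dn = s·(H − f)/(H + s − 2f) = 940 × (8904.9 − 16) / (8904.9 + 940 − 2 × 16) = 940 × 8888.9 / 9812.9 ≈ 851.49 mm ≈ 0.851 m.

0.851 m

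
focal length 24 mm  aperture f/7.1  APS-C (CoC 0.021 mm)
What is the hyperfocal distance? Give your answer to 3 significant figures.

Hyperfocal distance H = f²/(N·c) + f = 24²/(7.1 × 0.021) + 24 = 576/0.1491 + 24 ≈ 3887.2 mm ≈ 3.89 m.

3.89 m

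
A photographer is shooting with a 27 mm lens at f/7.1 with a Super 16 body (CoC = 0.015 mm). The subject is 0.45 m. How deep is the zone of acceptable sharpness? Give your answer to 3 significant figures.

55.8 mm

Hyperfocal distance H = f²/(N·c) + f = 27²/(7.1 × 0.015) + 27 = 729/0.1065 + 27 ≈ 6872.1 mm ≈ 6.872 m.
Near limit Dn = s·(H − f)/(H + s − 2f) = 450 × (6872.1 − 27) / (6872.1 + 450 − 2 × 27) = 450 × 6845.1 / 7268.1 ≈ 423.810 mm.
Far limit Df = s·(H − f)/(H − s) = 450 × (6872.1 − 27) / (6872.1 − 450) = 450 × 6845.1 / 6422.1 ≈ 479.640 mm.
Depth of field = Df − Dn = 479.640 − 423.810 ≈ 55.830 mm.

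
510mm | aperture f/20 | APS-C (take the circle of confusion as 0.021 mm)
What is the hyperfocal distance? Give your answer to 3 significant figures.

620 m

Hyperfocal distance H = f²/(N·c) + f = 510²/(20 × 0.021) + 510 = 260100/0.42 + 510 ≈ 619795.7 mm ≈ 620 m.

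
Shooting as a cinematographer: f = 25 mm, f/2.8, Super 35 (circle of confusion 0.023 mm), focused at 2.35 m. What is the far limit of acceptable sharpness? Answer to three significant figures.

Hyperfocal distance H = f²/(N·c) + f = 25²/(2.8 × 0.023) + 25 = 625/0.0644 + 25 ≈ 9730.0 mm ≈ 9.730 m.
Far limit Df = s·(H − f)/(H − s) = 2350 × (9730.0 − 25) / (9730.0 − 2350) = 2350 × 9705.0 / 7380.0 ≈ 3090.3 mm ≈ 3.09 m.

3.09 m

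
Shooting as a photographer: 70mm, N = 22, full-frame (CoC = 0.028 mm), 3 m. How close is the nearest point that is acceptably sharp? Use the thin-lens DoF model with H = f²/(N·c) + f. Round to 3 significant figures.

2.19 m

Hyperfocal distance H = f²/(N·c) + f = 70²/(22 × 0.028) + 70 = 4900/0.616 + 70 ≈ 8024.5 mm ≈ 8.025 m.
Near limit Dn = s·(H − f)/(H + s − 2f) = 3000 × (8024.5 − 70) / (8024.5 + 3000 − 2 × 70) = 3000 × 7954.5 / 10884.5 ≈ 2192.4 mm ≈ 2.19 m.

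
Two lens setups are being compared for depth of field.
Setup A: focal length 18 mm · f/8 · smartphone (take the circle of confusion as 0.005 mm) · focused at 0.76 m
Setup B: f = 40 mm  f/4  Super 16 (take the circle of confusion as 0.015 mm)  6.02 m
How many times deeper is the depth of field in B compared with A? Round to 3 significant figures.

Setup A: H = 18²/(8×0.005) + 18 ≈ 8118.0 mm; DoF = Df − Dn = 836.64 − 696.22 ≈ 140.42 mm.
Setup B: H = 40²/(4×0.015) + 40 ≈ 26706.7 mm; DoF = Df − Dn = 7760.2 − 4917.3 ≈ 2842.9 mm.
Ratio = 2842.9 / 140.42 ≈ 20.2.

20.2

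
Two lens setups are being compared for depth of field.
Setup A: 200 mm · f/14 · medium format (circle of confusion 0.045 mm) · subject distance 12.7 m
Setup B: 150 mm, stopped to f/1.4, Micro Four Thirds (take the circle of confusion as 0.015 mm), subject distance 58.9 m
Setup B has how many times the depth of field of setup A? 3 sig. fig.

1.25

Setup A: H = 200²/(14×0.045) + 200 ≈ 63692.1 mm; DoF = Df − Dn = 15813.2 − 10611.0 ≈ 5202.2 mm.
Setup B: H = 150²/(1.4×0.015) + 150 ≈ 1071578.6 mm; DoF = Df − Dn = 62317.1 − 55838.2 ≈ 6478.9 mm.
Ratio = 6478.9 / 5202.2 ≈ 1.25.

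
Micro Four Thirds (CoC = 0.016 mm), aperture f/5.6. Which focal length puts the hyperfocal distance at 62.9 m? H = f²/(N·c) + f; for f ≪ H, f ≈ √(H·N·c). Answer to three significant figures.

75.0 mm

From H = f²/(N·c) + f, with f ≪ H: f ≈ √(H·N·c) = √(62900 × 5.6 × 0.016) = √5635.8 ≈ 75.07 mm.
Exact: f² + N·c·f − N·c·H = 0 ⇒ f = (−N·c + √((N·c)² + 4·N·c·H))/2 = (−0.0896 + √22543)/2 ≈ 75.027 mm ≈ 75.0 mm.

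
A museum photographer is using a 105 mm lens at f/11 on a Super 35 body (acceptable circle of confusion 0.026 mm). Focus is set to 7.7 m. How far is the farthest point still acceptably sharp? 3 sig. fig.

9.59 m

Hyperfocal distance H = f²/(N·c) + f = 105²/(11 × 0.026) + 105 = 11025/0.286 + 105 ≈ 38654.0 mm ≈ 38.65 m.
Far limit Df = s·(H − f)/(H − s) = 7700 × (38654.0 − 105) / (38654.0 − 7700) = 7700 × 38549.0 / 30954.0 ≈ 9589.3 mm ≈ 9.59 m.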